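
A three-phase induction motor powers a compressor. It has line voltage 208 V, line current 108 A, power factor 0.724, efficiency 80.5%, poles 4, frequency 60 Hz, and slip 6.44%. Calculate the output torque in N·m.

P_in = √3·V·I·cosφ = 1.732 × 208 × 108 × 0.724 = 28169 W
P_out = η·P_in = 0.805 × 28169 = 22676 W
n_s = 120×60/4 = 1800 rpm; n = 1800×(1−0.0644) = 1684 rpm
ω = 2π×1684/60 = 176.3 rad/s
τ = P_out/ω = 22676/176.3 = 129 N·m

129 N·m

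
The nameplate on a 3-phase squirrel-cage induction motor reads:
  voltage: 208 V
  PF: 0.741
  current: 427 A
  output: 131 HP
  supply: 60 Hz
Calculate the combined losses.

P_in = √3·V·I·cosφ = 1.732×208×427×0.741 = 113988 W
P_out = 131×746 = 97726 W
Losses = P_in − P_out = 113988 − 97726 = 16262 W

16.3 kW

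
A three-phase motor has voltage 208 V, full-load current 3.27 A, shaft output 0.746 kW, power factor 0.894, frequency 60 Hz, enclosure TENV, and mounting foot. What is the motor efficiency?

P_out = 0.746 kW = 746 W
P_in = √3·V_L·I_L·cosφ = 1.732 × 208 × 3.27 × 0.894 = 1053 W
η = P_out / P_in = 746 / 1053 = 0.708 = 70.8%

70.8 %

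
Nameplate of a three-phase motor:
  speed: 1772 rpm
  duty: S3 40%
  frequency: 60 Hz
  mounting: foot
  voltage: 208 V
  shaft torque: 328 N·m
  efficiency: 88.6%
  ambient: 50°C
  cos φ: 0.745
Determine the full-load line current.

256 A

ω = 2π×1772/60 = 185.6 rad/s; P_out = τω = 328 × 185.6 = 60877 W
P_in = P_out / η = 60877 / 0.886 = 68710 W
I_L = P_in / (√3·V_L·cosφ) = 68710 / (1.732 × 208 × 0.745) = 256 A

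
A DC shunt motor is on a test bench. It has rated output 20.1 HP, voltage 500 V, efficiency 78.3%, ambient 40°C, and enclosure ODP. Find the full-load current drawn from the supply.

38.3 A

P_out = 20.1 × 746 = 14995 W
P_in = P_out / η = 14995 / 0.783 = 19151 W
I = P_in / V = 19151 / 500 = 38.3 A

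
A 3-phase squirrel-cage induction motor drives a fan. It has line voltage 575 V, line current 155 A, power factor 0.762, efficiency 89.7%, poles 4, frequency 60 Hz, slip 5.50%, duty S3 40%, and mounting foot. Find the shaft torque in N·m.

592 N·m

P_in = √3·V·I·cosφ = 1.732 × 575 × 155 × 0.762 = 117626 W
P_out = η·P_in = 0.897 × 117626 = 105511 W
n_s = 120×60/4 = 1800 rpm; n = 1800×(1−0.055) = 1701 rpm
ω = 2π×1701/60 = 178.1 rad/s
τ = P_out/ω = 105511/178.1 = 592 N·m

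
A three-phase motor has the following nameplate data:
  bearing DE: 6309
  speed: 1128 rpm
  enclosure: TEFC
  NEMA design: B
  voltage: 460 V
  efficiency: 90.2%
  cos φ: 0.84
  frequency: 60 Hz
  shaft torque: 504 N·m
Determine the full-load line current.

98.6 A

ω = 2π×1128/60 = 118.1 rad/s; P_out = τω = 504 × 118.1 = 59522 W
P_in = P_out / η = 59522 / 0.902 = 65989 W
I_L = P_in / (√3·V_L·cosφ) = 65989 / (1.732 × 460 × 0.84) = 98.6 A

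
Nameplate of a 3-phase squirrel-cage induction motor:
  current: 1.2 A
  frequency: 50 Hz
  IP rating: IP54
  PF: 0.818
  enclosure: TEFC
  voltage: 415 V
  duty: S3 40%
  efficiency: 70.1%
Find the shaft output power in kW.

0.495 kW

P_in = √3·V·I·cosφ = 1.732 × 415 × 1.2 × 0.818 = 706 W
P_out = η·P_in = 0.701 × 706 = 495 W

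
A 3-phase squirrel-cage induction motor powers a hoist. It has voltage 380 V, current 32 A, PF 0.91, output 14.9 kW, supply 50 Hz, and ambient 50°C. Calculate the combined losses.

4270 W

P_in = √3·V·I·cosφ = 1.732×380×32×0.91 = 19166 W
P_out = 14900 W
Losses = P_in − P_out = 19166 − 14900 = 4266 W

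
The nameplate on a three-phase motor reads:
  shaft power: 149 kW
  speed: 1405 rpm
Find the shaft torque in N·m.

ω = 2π × 1405/60 = 147.1 rad/s
τ = P/ω = 149000/147.1 = 1010 N·m

1010 N·m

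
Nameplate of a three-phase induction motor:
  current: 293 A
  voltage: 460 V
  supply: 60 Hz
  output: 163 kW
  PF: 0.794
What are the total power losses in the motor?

P_in = √3·V·I·cosφ = 1.732×460×293×0.794 = 185351 W
P_out = 163000 W
Losses = P_in − P_out = 185351 − 163000 = 22351 W

22400 W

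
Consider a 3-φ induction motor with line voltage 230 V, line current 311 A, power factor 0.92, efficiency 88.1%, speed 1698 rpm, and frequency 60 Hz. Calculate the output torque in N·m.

P_in = √3·V·I·cosφ = 1.732 × 230 × 311 × 0.92 = 113979 W
P_out = η·P_in = 0.881 × 113979 = 100415 W
n = 1698 rpm
ω = 2π×1698/60 = 177.8 rad/s
τ = P_out/ω = 100415/177.8 = 565 N·m

565 N·m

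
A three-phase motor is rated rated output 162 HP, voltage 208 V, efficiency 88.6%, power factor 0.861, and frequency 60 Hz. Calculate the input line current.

P_out = 162 × 746 = 120852 W
P_in = P_out / η = 120852 / 0.886 = 136402 W
I_L = P_in / (√3·V_L·cosφ) = 136402 / (1.732 × 208 × 0.861) = 440 A

440 A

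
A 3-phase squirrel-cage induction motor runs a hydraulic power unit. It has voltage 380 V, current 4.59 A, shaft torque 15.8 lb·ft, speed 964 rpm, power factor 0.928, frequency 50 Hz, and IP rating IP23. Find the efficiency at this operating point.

77.1 %

τ = 15.8 lb·ft × 1.356 = 21.42 N·m
ω = 2π × 964/60 = 100.9 rad/s; P_out = τω = 21.42 × 100.9 = 2161 W
P_in = √3·V_L·I_L·cosφ = 1.732 × 380 × 4.59 × 0.928 = 2803 W
η = P_out / P_in = 2161 / 2803 = 0.771 = 77.1%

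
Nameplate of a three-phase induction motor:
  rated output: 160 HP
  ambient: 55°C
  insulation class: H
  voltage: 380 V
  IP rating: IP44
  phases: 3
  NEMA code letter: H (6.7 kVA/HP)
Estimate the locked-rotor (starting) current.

1630 A

S_LR = 6.7 × 160 = 1072 kVA
I_LR = S_LR/(√3·V_L) = 1072000/(1.732×380) = 1630 A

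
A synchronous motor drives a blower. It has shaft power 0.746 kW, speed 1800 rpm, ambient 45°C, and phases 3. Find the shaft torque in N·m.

3.96 N·m

ω = 2π × 1800/60 = 188.5 rad/s
τ = P/ω = 746/188.5 = 3.96 N·m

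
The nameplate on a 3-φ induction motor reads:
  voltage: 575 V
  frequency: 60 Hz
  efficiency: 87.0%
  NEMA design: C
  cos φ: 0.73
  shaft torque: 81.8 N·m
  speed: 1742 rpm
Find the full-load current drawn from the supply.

ω = 2π×1742/60 = 182.4 rad/s; P_out = τω = 81.8 × 182.4 = 14920 W
P_in = P_out / η = 14920 / 0.870 = 17149 W
I_L = P_in / (√3·V_L·cosφ) = 17149 / (1.732 × 575 × 0.73) = 23.6 A

23.6 A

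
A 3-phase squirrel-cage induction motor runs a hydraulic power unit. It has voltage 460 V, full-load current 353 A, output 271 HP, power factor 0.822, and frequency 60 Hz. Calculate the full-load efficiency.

P_out = 271 × 746 = 202166 W
P_in = √3·V_L·I_L·cosφ = 1.732 × 460 × 353 × 0.822 = 231181 W
η = P_out / P_in = 202166 / 231181 = 0.874 = 87.4%

87.4 %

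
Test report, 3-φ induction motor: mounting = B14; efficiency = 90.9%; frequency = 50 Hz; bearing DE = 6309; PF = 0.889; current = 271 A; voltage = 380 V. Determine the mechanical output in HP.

P_in = √3·V·I·cosφ = 1.732 × 380 × 271 × 0.889 = 158563 W
P_out = η·P_in = 0.909 × 158563 = 144134 W
= 144134/746 = 193 HP

193 HP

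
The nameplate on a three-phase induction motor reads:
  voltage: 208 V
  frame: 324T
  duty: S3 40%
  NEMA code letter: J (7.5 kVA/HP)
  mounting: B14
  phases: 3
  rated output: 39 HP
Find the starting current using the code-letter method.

812 A

S_LR = 7.5 × 39 = 292.5 kVA
I_LR = S_LR/(√3·V_L) = 292500/(1.732×208) = 812 A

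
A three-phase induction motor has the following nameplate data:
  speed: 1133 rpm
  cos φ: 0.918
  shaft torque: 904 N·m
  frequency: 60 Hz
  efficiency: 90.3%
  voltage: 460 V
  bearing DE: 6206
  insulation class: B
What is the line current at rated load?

162 A

ω = 2π×1133/60 = 118.6 rad/s; P_out = τω = 904 × 118.6 = 107214 W
P_in = P_out / η = 107214 / 0.903 = 118731 W
I_L = P_in / (√3·V_L·cosφ) = 118731 / (1.732 × 460 × 0.918) = 162 A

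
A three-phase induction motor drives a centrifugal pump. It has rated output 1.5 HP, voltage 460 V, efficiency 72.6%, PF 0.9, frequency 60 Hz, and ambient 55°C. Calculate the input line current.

2.15 A

P_out = 1.5 × 746 = 1119 W
P_in = P_out / η = 1119 / 0.726 = 1541 W
I_L = P_in / (√3·V_L·cosφ) = 1541 / (1.732 × 460 × 0.9) = 2.15 A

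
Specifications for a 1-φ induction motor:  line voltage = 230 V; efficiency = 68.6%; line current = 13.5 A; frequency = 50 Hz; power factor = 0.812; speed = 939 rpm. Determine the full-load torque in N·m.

17.6 N·m

P_in = V·I·cosφ = 230 × 13.5 × 0.812 = 2521 W
P_out = η·P_in = 0.686 × 2521 = 1729 W
n = 939 rpm
ω = 2π×939/60 = 98.33 rad/s
τ = P_out/ω = 1729/98.33 = 17.6 N·m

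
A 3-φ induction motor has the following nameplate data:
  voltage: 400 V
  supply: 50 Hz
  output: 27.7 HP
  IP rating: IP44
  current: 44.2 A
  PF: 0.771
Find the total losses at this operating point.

2950 W

P_in = √3·V·I·cosφ = 1.732×400×44.2×0.771 = 23609 W
P_out = 27.7×746 = 20664 W
Losses = P_in − P_out = 23609 − 20664 = 2945 W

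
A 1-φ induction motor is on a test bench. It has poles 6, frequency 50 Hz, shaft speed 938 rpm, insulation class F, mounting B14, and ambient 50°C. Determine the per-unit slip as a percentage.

n_s = 120f/p = 120×50/6 = 1000 rpm
s = (n_s − n)/n_s = (1000 − 938)/1000 = 0.0620

6.2 %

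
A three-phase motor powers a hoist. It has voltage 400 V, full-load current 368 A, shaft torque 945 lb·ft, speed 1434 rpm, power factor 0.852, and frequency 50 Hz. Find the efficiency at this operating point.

88.6 %

τ = 945 lb·ft × 1.356 = 1281 N·m
ω = 2π × 1434/60 = 150.2 rad/s; P_out = τω = 1281 × 150.2 = 192406 W
P_in = √3·V_L·I_L·cosφ = 1.732 × 400 × 368 × 0.852 = 217218 W
η = P_out / P_in = 192406 / 217218 = 0.886 = 88.6%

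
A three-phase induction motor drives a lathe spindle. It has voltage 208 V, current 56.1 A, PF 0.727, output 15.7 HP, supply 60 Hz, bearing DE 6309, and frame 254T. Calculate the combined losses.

2980 W

P_in = √3·V·I·cosφ = 1.732×208×56.1×0.727 = 14693 W
P_out = 15.7×746 = 11712 W
Losses = P_in − P_out = 14693 − 11712 = 2981 W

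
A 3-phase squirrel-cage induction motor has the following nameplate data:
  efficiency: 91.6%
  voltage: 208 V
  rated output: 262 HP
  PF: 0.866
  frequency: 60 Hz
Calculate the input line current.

P_out = 262 × 746 = 195452 W
P_in = P_out / η = 195452 / 0.916 = 213376 W
I_L = P_in / (√3·V_L·cosφ) = 213376 / (1.732 × 208 × 0.866) = 684 A

684 A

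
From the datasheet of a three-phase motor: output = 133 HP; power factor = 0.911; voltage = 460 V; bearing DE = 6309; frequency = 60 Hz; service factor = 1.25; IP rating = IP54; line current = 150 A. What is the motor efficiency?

91.1 %

P_out = 133 × 746 = 99218 W
P_in = √3·V_L·I_L·cosφ = 1.732 × 460 × 150 × 0.911 = 108872 W
η = P_out / P_in = 99218 / 108872 = 0.911 = 91.1%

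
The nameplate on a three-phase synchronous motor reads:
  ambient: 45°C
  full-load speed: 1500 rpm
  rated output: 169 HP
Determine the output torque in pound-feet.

P_out = 169 × 746 = 126074 W
ω = 2π × 1500/60 = 157.1 rad/s
τ = P_out/ω = 126074/157.1 = 802.5 N·m
In lb·ft: 802.5/1.356 = 592 lb·ft

592 lb·ft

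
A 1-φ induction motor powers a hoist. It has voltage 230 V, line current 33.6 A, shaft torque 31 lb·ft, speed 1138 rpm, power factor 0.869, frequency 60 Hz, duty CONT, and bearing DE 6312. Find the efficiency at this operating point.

τ = 31 lb·ft × 1.356 = 42.04 N·m
ω = 2π × 1138/60 = 119.2 rad/s; P_out = τω = 42.04 × 119.2 = 5011 W
P_in = V·I·cosφ = 230 × 33.6 × 0.869 = 6716 W
η = P_out / P_in = 5011 / 6716 = 0.746 = 74.6%

74.6 %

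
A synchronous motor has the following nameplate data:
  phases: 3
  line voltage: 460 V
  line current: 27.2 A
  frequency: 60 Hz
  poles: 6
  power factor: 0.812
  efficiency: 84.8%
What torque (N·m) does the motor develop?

P_in = √3·V·I·cosφ = 1.732 × 460 × 27.2 × 0.812 = 17597 W
P_out = η·P_in = 0.848 × 17597 = 14922 W
n = n_s = 120×60/6 = 1200 rpm (synchronous)
ω = 2π×1200/60 = 125.7 rad/s
τ = P_out/ω = 14922/125.7 = 119 N·m

119 N·m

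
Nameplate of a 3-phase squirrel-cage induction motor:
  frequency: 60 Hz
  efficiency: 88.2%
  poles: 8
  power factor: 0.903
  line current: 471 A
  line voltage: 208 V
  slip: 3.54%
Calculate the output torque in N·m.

P_in = √3·V·I·cosφ = 1.732 × 208 × 471 × 0.903 = 153222 W
P_out = η·P_in = 0.882 × 153222 = 135142 W
n_s = 120×60/8 = 900 rpm; n = 900×(1−0.0354) = 868 rpm
ω = 2π×868/60 = 90.9 rad/s
τ = P_out/ω = 135142/90.9 = 1490 N·m

1490 N·m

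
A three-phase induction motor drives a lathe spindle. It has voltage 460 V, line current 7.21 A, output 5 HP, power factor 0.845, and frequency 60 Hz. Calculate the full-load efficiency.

76.8 %

P_out = 5 × 746 = 3730 W
P_in = √3·V_L·I_L·cosφ = 1.732 × 460 × 7.21 × 0.845 = 4854 W
η = P_out / P_in = 3730 / 4854 = 0.768 = 76.8%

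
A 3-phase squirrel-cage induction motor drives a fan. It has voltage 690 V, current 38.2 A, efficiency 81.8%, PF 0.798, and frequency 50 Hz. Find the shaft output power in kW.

29.8 kW

P_in = √3·V·I·cosφ = 1.732 × 690 × 38.2 × 0.798 = 36430 W
P_out = η·P_in = 0.818 × 36430 = 29800 W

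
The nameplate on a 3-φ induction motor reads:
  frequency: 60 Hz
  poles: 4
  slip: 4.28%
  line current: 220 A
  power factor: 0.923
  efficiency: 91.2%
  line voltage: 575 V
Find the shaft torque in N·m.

P_in = √3·V·I·cosφ = 1.732 × 575 × 220 × 0.923 = 202227 W
P_out = η·P_in = 0.912 × 202227 = 184431 W
n_s = 120×60/4 = 1800 rpm; n = 1800×(1−0.0428) = 1723 rpm
ω = 2π×1723/60 = 180.4 rad/s
τ = P_out/ω = 184431/180.4 = 1020 N·m

1020 N·m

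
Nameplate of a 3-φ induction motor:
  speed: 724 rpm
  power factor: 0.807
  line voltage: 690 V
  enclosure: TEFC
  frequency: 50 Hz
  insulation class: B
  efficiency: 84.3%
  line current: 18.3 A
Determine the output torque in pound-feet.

P_in = √3·V·I·cosφ = 1.732 × 690 × 18.3 × 0.807 = 17649 W
P_out = η·P_in = 0.843 × 17649 = 14878 W
n = 724 rpm
ω = 2π×724/60 = 75.82 rad/s
τ = P_out/ω = 14878/75.82 = 196.2 N·m
In lb·ft: 196.2/1.356 = 145 lb·ft

145 lb·ft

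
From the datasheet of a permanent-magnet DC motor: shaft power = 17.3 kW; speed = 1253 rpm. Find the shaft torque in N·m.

ω = 2π × 1253/60 = 131.2 rad/s
τ = P/ω = 17300/131.2 = 132 N·m

132 N·m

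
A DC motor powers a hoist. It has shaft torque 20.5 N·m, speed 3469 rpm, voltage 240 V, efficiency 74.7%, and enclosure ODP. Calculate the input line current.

41.5 A

ω = 2π×3469/60 = 363.3 rad/s; P_out = τω = 20.5 × 363.3 = 7448 W
P_in = P_out / η = 7448 / 0.747 = 9971 W
I = P_in / V = 9971 / 240 = 41.5 A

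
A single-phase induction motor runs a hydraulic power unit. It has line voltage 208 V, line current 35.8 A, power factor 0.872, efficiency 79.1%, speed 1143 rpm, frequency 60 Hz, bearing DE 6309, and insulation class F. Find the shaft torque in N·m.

42.9 N·m

P_in = V·I·cosφ = 208 × 35.8 × 0.872 = 6493 W
P_out = η·P_in = 0.791 × 6493 = 5136 W
n = 1143 rpm
ω = 2π×1143/60 = 119.7 rad/s
τ = P_out/ω = 5136/119.7 = 42.9 N·m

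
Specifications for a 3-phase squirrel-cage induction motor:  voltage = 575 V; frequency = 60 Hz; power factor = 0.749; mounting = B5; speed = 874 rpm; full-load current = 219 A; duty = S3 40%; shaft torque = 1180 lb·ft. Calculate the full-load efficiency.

89.6 %

τ = 1180 lb·ft × 1.356 = 1600 N·m
ω = 2π × 874/60 = 91.53 rad/s; P_out = τω = 1600 × 91.53 = 146448 W
P_in = √3·V_L·I_L·cosφ = 1.732 × 575 × 219 × 0.749 = 163358 W
η = P_out / P_in = 146448 / 163358 = 0.896 = 89.6%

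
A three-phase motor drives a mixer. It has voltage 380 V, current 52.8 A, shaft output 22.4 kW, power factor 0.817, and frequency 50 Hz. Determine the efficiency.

P_out = 22.4 kW = 22400 W
P_in = √3·V_L·I_L·cosφ = 1.732 × 380 × 52.8 × 0.817 = 28391 W
η = P_out / P_in = 22400 / 28391 = 0.789 = 78.9%

78.9 %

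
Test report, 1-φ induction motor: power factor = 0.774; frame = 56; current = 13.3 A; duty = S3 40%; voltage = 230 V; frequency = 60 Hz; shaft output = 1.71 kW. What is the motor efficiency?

72.2 %

P_out = 1.71 kW = 1710 W
P_in = V·I·cosφ = 230 × 13.3 × 0.774 = 2368 W
η = P_out / P_in = 1710 / 2368 = 0.722 = 72.2%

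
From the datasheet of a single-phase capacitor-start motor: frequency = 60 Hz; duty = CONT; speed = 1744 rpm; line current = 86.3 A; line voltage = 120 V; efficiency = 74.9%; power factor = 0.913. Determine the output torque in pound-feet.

28.6 lb·ft

P_in = V·I·cosφ = 120 × 86.3 × 0.913 = 9455 W
P_out = η·P_in = 0.749 × 9455 = 7082 W
n = 1744 rpm
ω = 2π×1744/60 = 182.6 rad/s
τ = P_out/ω = 7082/182.6 = 38.78 N·m
In lb·ft: 38.78/1.356 = 28.6 lb·ft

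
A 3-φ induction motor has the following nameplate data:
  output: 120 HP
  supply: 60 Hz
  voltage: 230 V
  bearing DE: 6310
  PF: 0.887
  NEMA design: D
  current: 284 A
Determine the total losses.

P_in = √3·V·I·cosφ = 1.732×230×284×0.887 = 100350 W
P_out = 120×746 = 89520 W
Losses = P_in − P_out = 100350 − 89520 = 10830 W

10800 W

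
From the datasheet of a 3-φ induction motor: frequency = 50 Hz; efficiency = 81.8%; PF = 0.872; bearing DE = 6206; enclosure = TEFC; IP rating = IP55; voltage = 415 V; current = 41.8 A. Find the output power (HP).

28.7 HP

P_in = √3·V·I·cosφ = 1.732 × 415 × 41.8 × 0.872 = 26199 W
P_out = η·P_in = 0.818 × 26199 = 21431 W
= 21431/746 = 28.7 HP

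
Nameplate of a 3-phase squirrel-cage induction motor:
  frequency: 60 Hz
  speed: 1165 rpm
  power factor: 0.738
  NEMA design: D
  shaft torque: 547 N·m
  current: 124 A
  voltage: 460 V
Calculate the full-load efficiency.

91.5 %

ω = 2π × 1165/60 = 122 rad/s; P_out = τω = 547 × 122 = 66734 W
P_in = √3·V_L·I_L·cosφ = 1.732 × 460 × 124 × 0.738 = 72909 W
η = P_out / P_in = 66734 / 72909 = 0.915 = 91.5%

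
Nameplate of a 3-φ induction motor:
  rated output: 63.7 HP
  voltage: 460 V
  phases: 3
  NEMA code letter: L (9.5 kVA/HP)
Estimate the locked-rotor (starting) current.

S_LR = 9.5 × 63.7 = 605.15 kVA
I_LR = S_LR/(√3·V_L) = 605150/(1.732×460) = 760 A

760 A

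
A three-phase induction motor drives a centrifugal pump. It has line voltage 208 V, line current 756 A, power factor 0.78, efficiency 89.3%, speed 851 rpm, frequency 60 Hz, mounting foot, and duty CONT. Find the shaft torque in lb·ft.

P_in = √3·V·I·cosφ = 1.732 × 208 × 756 × 0.78 = 212436 W
P_out = η·P_in = 0.893 × 212436 = 189705 W
n = 851 rpm
ω = 2π×851/60 = 89.12 rad/s
τ = P_out/ω = 189705/89.12 = 2129 N·m
In lb·ft: 2129/1.356 = 1570 lb·ft

1570 lb·ft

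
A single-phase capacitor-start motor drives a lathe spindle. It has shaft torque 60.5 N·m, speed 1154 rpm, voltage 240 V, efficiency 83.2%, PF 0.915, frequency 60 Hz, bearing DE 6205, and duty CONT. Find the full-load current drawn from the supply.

40 A

ω = 2π×1154/60 = 120.8 rad/s; P_out = τω = 60.5 × 120.8 = 7308 W
P_in = P_out / η = 7308 / 0.832 = 8784 W
I = P_in / (V·cosφ) = 8784 / (240 × 0.915) = 40 A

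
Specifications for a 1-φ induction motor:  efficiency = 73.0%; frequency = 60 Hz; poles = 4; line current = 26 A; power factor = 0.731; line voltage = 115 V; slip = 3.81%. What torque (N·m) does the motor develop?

8.8 N·m

P_in = V·I·cosφ = 115 × 26 × 0.731 = 2186 W
P_out = η·P_in = 0.73 × 2186 = 1596 W
n_s = 120×60/4 = 1800 rpm; n = 1800×(1−0.0381) = 1731 rpm
ω = 2π×1731/60 = 181.3 rad/s
τ = P_out/ω = 1596/181.3 = 8.8 N·m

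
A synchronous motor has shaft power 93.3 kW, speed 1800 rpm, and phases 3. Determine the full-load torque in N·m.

ω = 2π × 1800/60 = 188.5 rad/s
τ = P/ω = 93300/188.5 = 495 N·m

495 N·m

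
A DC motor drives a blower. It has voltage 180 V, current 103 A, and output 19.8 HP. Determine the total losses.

3770 W

P_in = V·I = 180×103 = 18540 W
P_out = 19.8×746 = 14771 W
Losses = P_in − P_out = 18540 − 14771 = 3769 W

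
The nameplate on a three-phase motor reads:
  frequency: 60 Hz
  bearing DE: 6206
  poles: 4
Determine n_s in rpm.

n_s = 120f/p = 120×60/4 = 1800 rpm

1800 rpm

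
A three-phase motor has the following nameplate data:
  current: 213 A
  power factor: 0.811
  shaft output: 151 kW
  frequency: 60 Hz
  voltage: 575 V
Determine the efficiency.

P_out = 151 kW = 151000 W
P_in = √3·V_L·I_L·cosφ = 1.732 × 575 × 213 × 0.811 = 172035 W
η = P_out / P_in = 151000 / 172035 = 0.878 = 87.8%

87.8 %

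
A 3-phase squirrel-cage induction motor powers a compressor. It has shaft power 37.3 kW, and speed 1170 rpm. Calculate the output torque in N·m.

ω = 2π × 1170/60 = 122.5 rad/s
τ = P/ω = 37300/122.5 = 304 N·m

304 N·m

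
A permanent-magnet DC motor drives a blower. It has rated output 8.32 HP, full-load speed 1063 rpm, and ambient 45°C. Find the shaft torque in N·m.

P_out = 8.32 × 746 = 6207 W
ω = 2π × 1063/60 = 111.3 rad/s
τ = P_out/ω = 6207/111.3 = 55.8 N·m

55.8 N·m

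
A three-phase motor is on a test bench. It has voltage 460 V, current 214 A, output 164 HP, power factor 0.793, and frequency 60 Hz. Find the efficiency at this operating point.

90.5 %

P_out = 164 × 746 = 122344 W
P_in = √3·V_L·I_L·cosφ = 1.732 × 460 × 214 × 0.793 = 135205 W
η = P_out / P_in = 122344 / 135205 = 0.905 = 90.5%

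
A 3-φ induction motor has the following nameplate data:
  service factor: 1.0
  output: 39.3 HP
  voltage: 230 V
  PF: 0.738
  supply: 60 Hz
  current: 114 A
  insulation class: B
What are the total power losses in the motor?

P_in = √3·V·I·cosφ = 1.732×230×114×0.738 = 33515 W
P_out = 39.3×746 = 29318 W
Losses = P_in − P_out = 33515 − 29318 = 4197 W

4200 W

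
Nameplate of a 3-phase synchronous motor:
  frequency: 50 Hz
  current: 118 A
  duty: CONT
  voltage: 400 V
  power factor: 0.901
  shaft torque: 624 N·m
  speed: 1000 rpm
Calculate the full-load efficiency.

88.7 %

ω = 2π × 1000/60 = 104.7 rad/s; P_out = τω = 624 × 104.7 = 65333 W
P_in = √3·V_L·I_L·cosφ = 1.732 × 400 × 118 × 0.901 = 73657 W
η = P_out / P_in = 65333 / 73657 = 0.887 = 88.7%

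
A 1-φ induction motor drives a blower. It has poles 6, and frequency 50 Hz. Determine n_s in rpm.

n_s = 120f/p = 120×50/6 = 1000 rpm

1000 rpm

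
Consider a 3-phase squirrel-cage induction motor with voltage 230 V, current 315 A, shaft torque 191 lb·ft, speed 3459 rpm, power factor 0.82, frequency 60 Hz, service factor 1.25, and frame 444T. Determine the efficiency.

91.2 %

τ = 191 lb·ft × 1.356 = 259 N·m
ω = 2π × 3459/60 = 362.2 rad/s; P_out = τω = 259 × 362.2 = 93810 W
P_in = √3·V_L·I_L·cosφ = 1.732 × 230 × 315 × 0.82 = 102896 W
η = P_out / P_in = 93810 / 102896 = 0.912 = 91.2%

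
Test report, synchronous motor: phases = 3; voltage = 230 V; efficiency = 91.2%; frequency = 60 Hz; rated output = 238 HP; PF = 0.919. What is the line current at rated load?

P_out = 238 × 746 = 177548 W
P_in = P_out / η = 177548 / 0.912 = 194680 W
I_L = P_in / (√3·V_L·cosφ) = 194680 / (1.732 × 230 × 0.919) = 532 A

532 A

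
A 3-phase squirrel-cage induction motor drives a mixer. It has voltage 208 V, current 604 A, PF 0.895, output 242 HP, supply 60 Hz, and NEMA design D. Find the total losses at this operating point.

14200 W

P_in = √3·V·I·cosφ = 1.732×208×604×0.895 = 194747 W
P_out = 242×746 = 180532 W
Losses = P_in − P_out = 194747 − 180532 = 14215 W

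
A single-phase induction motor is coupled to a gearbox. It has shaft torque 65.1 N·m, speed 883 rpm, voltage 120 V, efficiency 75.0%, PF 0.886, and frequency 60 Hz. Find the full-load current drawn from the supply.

ω = 2π×883/60 = 92.47 rad/s; P_out = τω = 65.1 × 92.47 = 6020 W
P_in = P_out / η = 6020 / 0.750 = 8027 W
I = P_in / (V·cosφ) = 8027 / (120 × 0.886) = 75.5 A

75.5 A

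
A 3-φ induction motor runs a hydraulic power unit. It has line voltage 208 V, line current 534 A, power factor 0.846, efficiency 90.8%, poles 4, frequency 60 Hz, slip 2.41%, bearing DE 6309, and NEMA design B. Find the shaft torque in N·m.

P_in = √3·V·I·cosφ = 1.732 × 208 × 534 × 0.846 = 162751 W
P_out = η·P_in = 0.908 × 162751 = 147778 W
n_s = 120×60/4 = 1800 rpm; n = 1800×(1−0.0241) = 1757 rpm
ω = 2π×1757/60 = 184 rad/s
τ = P_out/ω = 147778/184 = 803 N·m

803 N·m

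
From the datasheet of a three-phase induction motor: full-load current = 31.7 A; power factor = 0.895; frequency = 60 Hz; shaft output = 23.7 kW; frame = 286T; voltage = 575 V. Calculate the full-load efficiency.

83.9 %

P_out = 23.7 kW = 23700 W
P_in = √3·V_L·I_L·cosφ = 1.732 × 575 × 31.7 × 0.895 = 28255 W
η = P_out / P_in = 23700 / 28255 = 0.839 = 83.9%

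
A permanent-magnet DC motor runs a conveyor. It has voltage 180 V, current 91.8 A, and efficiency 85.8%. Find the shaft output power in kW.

14.2 kW

P_in = V·I = 180 × 91.8 = 16524 W
P_out = η·P_in = 0.858 × 16524 = 14178 W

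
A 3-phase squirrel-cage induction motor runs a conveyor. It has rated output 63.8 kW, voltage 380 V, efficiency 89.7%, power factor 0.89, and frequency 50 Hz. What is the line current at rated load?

121 A

P_out = 63.8 kW = 63800 W
P_in = P_out / η = 63800 / 0.897 = 71126 W
I_L = P_in / (√3·V_L·cosφ) = 71126 / (1.732 × 380 × 0.89) = 121 A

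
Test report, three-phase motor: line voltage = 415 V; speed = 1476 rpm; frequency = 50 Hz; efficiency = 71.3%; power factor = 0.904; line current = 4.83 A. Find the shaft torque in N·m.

P_in = √3·V·I·cosφ = 1.732 × 415 × 4.83 × 0.904 = 3138 W
P_out = η·P_in = 0.713 × 3138 = 2237 W
n = 1476 rpm
ω = 2π×1476/60 = 154.6 rad/s
τ = P_out/ω = 2237/154.6 = 14.5 N·m

14.5 N·m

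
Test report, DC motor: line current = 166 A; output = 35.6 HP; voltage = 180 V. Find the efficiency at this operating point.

88.9 %

P_out = 35.6 × 746 = 26558 W
P_in = V·I = 180 × 166 = 29880 W
η = P_out / P_in = 26558 / 29880 = 0.889 = 88.9%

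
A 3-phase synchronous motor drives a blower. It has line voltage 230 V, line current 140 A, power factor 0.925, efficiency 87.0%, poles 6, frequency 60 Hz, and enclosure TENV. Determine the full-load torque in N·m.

357 N·m

P_in = √3·V·I·cosφ = 1.732 × 230 × 140 × 0.925 = 51588 W
P_out = η·P_in = 0.87 × 51588 = 44882 W
n = n_s = 120×60/6 = 1200 rpm (synchronous)
ω = 2π×1200/60 = 125.7 rad/s
τ = P_out/ω = 44882/125.7 = 357 N·m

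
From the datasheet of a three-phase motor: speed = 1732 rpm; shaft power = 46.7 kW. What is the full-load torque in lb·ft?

ω = 2π × 1732/60 = 181.4 rad/s
τ = P/ω = 46700/181.4 = 257.4 N·m
In lb·ft: 257.4/1.356 = 190 lb·ft

190 lb·ft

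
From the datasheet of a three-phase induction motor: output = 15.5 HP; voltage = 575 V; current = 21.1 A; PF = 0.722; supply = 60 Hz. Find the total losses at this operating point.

P_in = √3·V·I·cosφ = 1.732×575×21.1×0.722 = 15172 W
P_out = 15.5×746 = 11563 W
Losses = P_in − P_out = 15172 − 11563 = 3609 W

3610 W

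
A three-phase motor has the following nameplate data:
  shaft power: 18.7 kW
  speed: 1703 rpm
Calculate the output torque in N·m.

105 N·m

ω = 2π × 1703/60 = 178.3 rad/s
τ = P/ω = 18700/178.3 = 105 N·m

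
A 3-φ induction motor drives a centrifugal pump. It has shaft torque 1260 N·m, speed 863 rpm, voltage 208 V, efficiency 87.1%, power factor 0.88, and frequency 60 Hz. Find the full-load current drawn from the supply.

ω = 2π×863/60 = 90.37 rad/s; P_out = τω = 1260 × 90.37 = 113866 W
P_in = P_out / η = 113866 / 0.871 = 130730 W
I_L = P_in / (√3·V_L·cosφ) = 130730 / (1.732 × 208 × 0.88) = 412 A

412 A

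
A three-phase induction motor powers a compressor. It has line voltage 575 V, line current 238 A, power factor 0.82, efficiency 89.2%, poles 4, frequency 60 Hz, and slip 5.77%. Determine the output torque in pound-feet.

P_in = √3·V·I·cosφ = 1.732 × 575 × 238 × 0.82 = 194360 W
P_out = η·P_in = 0.892 × 194360 = 173369 W
n_s = 120×60/4 = 1800 rpm; n = 1800×(1−0.0577) = 1696 rpm
ω = 2π×1696/60 = 177.6 rad/s
τ = P_out/ω = 173369/177.6 = 976.2 N·m
In lb·ft: 976.2/1.356 = 720 lb·ft

720 lb·ft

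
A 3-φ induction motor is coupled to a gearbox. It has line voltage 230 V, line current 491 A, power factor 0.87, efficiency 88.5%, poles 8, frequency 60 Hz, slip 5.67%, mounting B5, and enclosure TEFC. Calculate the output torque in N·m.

P_in = √3·V·I·cosφ = 1.732 × 230 × 491 × 0.87 = 170167 W
P_out = η·P_in = 0.885 × 170167 = 150598 W
n_s = 120×60/8 = 900 rpm; n = 900×(1−0.0567) = 849 rpm
ω = 2π×849/60 = 88.91 rad/s
τ = P_out/ω = 150598/88.91 = 1690 N·m

1690 N·m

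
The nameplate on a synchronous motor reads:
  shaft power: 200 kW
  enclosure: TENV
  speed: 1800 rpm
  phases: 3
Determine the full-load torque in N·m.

ω = 2π × 1800/60 = 188.5 rad/s
τ = P/ω = 200000/188.5 = 1060 N·m

1060 N·m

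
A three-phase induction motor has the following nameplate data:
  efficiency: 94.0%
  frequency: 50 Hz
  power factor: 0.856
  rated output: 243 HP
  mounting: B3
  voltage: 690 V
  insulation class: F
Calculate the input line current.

189 A

P_out = 243 × 746 = 181278 W
P_in = P_out / η = 181278 / 0.940 = 192849 W
I_L = P_in / (√3·V_L·cosφ) = 192849 / (1.732 × 690 × 0.856) = 189 A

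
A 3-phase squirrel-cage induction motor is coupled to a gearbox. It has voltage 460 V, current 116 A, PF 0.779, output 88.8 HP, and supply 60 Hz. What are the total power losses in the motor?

P_in = √3·V·I·cosφ = 1.732×460×116×0.779 = 71995 W
P_out = 88.8×746 = 66245 W
Losses = P_in − P_out = 71995 − 66245 = 5750 W

5.75 kW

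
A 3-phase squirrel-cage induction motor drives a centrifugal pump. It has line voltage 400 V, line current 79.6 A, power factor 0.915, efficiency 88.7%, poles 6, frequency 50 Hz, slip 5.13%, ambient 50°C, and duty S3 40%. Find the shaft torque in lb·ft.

P_in = √3·V·I·cosφ = 1.732 × 400 × 79.6 × 0.915 = 50459 W
P_out = η·P_in = 0.887 × 50459 = 44757 W
n_s = 120×50/6 = 1000 rpm; n = 1000×(1−0.0513) = 949 rpm
ω = 2π×949/60 = 99.38 rad/s
τ = P_out/ω = 44757/99.38 = 450.4 N·m
In lb·ft: 450.4/1.356 = 332 lb·ft

332 lb·ft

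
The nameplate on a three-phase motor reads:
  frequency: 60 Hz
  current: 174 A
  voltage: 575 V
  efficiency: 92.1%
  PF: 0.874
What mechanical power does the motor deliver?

139 kW

P_in = √3·V·I·cosφ = 1.732 × 575 × 174 × 0.874 = 151452 W
P_out = η·P_in = 0.921 × 151452 = 139487 W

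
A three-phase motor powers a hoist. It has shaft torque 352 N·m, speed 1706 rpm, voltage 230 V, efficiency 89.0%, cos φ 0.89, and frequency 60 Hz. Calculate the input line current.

199 A

ω = 2π×1706/60 = 178.7 rad/s; P_out = τω = 352 × 178.7 = 62902 W
P_in = P_out / η = 62902 / 0.890 = 70676 W
I_L = P_in / (√3·V_L·cosφ) = 70676 / (1.732 × 230 × 0.89) = 199 A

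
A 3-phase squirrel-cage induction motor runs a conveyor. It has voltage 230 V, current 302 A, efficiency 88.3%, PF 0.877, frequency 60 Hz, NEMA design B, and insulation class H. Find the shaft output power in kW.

93.2 kW

P_in = √3·V·I·cosφ = 1.732 × 230 × 302 × 0.877 = 105507 W
P_out = η·P_in = 0.883 × 105507 = 93163 W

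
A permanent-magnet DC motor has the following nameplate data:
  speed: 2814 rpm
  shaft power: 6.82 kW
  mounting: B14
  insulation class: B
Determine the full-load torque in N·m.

23.1 N·m

ω = 2π × 2814/60 = 294.7 rad/s
τ = P/ω = 6820/294.7 = 23.1 N·m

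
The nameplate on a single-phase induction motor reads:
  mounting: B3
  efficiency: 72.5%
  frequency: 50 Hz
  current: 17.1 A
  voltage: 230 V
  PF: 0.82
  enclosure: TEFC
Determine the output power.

P_in = V·I·cosφ = 230 × 17.1 × 0.82 = 3225 W
P_out = η·P_in = 0.725 × 3225 = 2338 W

2.34 kW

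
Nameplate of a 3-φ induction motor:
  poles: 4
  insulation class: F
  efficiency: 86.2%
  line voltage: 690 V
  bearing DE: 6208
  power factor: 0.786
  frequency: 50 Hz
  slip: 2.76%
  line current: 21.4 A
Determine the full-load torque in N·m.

P_in = √3·V·I·cosφ = 1.732 × 690 × 21.4 × 0.786 = 20102 W
P_out = η·P_in = 0.862 × 20102 = 17328 W
n_s = 120×50/4 = 1500 rpm; n = 1500×(1−0.0276) = 1459 rpm
ω = 2π×1459/60 = 152.8 rad/s
τ = P_out/ω = 17328/152.8 = 113 N·m

113 N·m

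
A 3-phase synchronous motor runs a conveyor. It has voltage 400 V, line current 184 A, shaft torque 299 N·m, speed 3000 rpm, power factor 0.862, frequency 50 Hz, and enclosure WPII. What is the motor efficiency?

85.5 %

ω = 2π × 3000/60 = 314.2 rad/s; P_out = τω = 299 × 314.2 = 93946 W
P_in = √3·V_L·I_L·cosφ = 1.732 × 400 × 184 × 0.862 = 109884 W
η = P_out / P_in = 93946 / 109884 = 0.855 = 85.5%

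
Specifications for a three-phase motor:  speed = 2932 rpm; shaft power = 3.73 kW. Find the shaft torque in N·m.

ω = 2π × 2932/60 = 307 rad/s
τ = P/ω = 3730/307 = 12.1 N·m

12.1 N·m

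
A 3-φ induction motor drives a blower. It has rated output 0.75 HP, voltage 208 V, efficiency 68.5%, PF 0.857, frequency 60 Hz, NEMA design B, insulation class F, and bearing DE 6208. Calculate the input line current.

P_out = 0.75 × 746 = 560 W
P_in = P_out / η = 560 / 0.685 = 818 W
I_L = P_in / (√3·V_L·cosφ) = 818 / (1.732 × 208 × 0.857) = 2.65 A

2.65 A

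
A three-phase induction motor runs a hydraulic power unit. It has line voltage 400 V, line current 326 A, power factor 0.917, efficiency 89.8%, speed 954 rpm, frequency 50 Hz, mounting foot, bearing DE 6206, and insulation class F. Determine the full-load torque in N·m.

1860 N·m

P_in = √3·V·I·cosφ = 1.732 × 400 × 326 × 0.917 = 207107 W
P_out = η·P_in = 0.898 × 207107 = 185982 W
n = 954 rpm
ω = 2π×954/60 = 99.9 rad/s
τ = P_out/ω = 185982/99.9 = 1860 N·m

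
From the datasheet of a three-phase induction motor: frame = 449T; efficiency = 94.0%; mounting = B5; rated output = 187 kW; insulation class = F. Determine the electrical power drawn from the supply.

P_out = 187000 W
P_in = P_out/η = 187000/0.94 = 198936 W = 199 kW

199 kW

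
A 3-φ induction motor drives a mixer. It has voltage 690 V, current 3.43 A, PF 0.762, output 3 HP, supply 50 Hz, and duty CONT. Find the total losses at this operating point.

886 W

P_in = √3·V·I·cosφ = 1.732×690×3.43×0.762 = 3124 W
P_out = 3×746 = 2238 W
Losses = P_in − P_out = 3124 − 2238 = 886 W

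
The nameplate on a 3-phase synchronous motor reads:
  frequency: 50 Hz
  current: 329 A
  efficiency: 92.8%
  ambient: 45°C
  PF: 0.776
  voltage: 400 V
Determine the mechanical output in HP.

220 HP

P_in = √3·V·I·cosφ = 1.732 × 400 × 329 × 0.776 = 176875 W
P_out = η·P_in = 0.928 × 176875 = 164140 W
= 164140/746 = 220 HP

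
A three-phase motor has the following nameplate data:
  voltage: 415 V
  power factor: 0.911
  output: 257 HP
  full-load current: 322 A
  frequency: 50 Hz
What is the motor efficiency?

P_out = 257 × 746 = 191722 W
P_in = √3·V_L·I_L·cosφ = 1.732 × 415 × 322 × 0.911 = 210848 W
η = P_out / P_in = 191722 / 210848 = 0.909 = 90.9%

90.9 %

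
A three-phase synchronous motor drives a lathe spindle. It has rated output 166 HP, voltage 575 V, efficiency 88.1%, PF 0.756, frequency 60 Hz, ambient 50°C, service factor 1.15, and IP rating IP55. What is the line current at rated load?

P_out = 166 × 746 = 123836 W
P_in = P_out / η = 123836 / 0.881 = 140563 W
I_L = P_in / (√3·V_L·cosφ) = 140563 / (1.732 × 575 × 0.756) = 187 A

187 A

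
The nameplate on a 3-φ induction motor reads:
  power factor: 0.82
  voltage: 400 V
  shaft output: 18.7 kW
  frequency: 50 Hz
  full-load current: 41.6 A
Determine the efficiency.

P_out = 18.7 kW = 18700 W
P_in = √3·V_L·I_L·cosφ = 1.732 × 400 × 41.6 × 0.82 = 23633 W
η = P_out / P_in = 18700 / 23633 = 0.791 = 79.1%

79.1 %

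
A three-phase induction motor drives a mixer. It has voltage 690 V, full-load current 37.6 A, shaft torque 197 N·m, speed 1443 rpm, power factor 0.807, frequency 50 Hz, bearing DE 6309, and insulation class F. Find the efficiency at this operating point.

ω = 2π × 1443/60 = 151.1 rad/s; P_out = τω = 197 × 151.1 = 29767 W
P_in = √3·V_L·I_L·cosφ = 1.732 × 690 × 37.6 × 0.807 = 36263 W
η = P_out / P_in = 29767 / 36263 = 0.821 = 82.1%

82.1 %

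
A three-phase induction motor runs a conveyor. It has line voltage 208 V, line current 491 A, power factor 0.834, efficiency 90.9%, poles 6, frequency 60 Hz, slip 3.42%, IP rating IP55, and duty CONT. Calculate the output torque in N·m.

1100 N·m

P_in = √3·V·I·cosφ = 1.732 × 208 × 491 × 0.834 = 147523 W
P_out = η·P_in = 0.909 × 147523 = 134098 W
n_s = 120×60/6 = 1200 rpm; n = 1200×(1−0.0342) = 1159 rpm
ω = 2π×1159/60 = 121.4 rad/s
τ = P_out/ω = 134098/121.4 = 1100 N·m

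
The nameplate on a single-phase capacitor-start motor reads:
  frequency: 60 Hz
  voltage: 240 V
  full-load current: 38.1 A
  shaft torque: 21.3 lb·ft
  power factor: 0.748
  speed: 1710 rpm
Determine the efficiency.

τ = 21.3 lb·ft × 1.356 = 28.88 N·m
ω = 2π × 1710/60 = 179.1 rad/s; P_out = τω = 28.88 × 179.1 = 5172 W
P_in = V·I·cosφ = 240 × 38.1 × 0.748 = 6840 W
η = P_out / P_in = 5172 / 6840 = 0.756 = 75.6%

75.6 %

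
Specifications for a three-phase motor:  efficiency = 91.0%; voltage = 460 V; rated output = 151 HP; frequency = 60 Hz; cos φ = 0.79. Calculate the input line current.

197 A

P_out = 151 × 746 = 112646 W
P_in = P_out / η = 112646 / 0.910 = 123787 W
I_L = P_in / (√3·V_L·cosφ) = 123787 / (1.732 × 460 × 0.79) = 197 A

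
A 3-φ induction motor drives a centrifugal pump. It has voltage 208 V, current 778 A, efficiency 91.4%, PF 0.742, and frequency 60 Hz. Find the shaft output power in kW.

P_in = √3·V·I·cosφ = 1.732 × 208 × 778 × 0.742 = 207967 W
P_out = η·P_in = 0.914 × 207967 = 190082 W

190 kW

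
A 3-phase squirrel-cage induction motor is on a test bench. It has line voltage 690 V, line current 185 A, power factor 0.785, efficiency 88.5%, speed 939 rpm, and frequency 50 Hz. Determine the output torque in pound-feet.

1150 lb·ft

P_in = √3·V·I·cosφ = 1.732 × 690 × 185 × 0.785 = 173555 W
P_out = η·P_in = 0.885 × 173555 = 153596 W
n = 939 rpm
ω = 2π×939/60 = 98.33 rad/s
τ = P_out/ω = 153596/98.33 = 1562 N·m
In lb·ft: 1562/1.356 = 1150 lb·ft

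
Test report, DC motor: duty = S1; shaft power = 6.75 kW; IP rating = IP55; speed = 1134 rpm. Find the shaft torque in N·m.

ω = 2π × 1134/60 = 118.8 rad/s
τ = P/ω = 6750/118.8 = 56.8 N·m

56.8 N·m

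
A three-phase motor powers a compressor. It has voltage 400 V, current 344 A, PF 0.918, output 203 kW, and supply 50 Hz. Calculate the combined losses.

P_in = √3·V·I·cosφ = 1.732×400×344×0.918 = 218781 W
P_out = 203000 W
Losses = P_in − P_out = 218781 − 203000 = 15781 W

15.8 kW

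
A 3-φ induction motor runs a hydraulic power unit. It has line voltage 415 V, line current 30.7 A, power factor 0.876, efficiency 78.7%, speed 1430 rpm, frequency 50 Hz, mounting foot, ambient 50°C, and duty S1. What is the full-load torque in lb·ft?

74.9 lb·ft

P_in = √3·V·I·cosφ = 1.732 × 415 × 30.7 × 0.876 = 19330 W
P_out = η·P_in = 0.787 × 19330 = 15213 W
n = 1430 rpm
ω = 2π×1430/60 = 149.7 rad/s
τ = P_out/ω = 15213/149.7 = 101.6 N·m
In lb·ft: 101.6/1.356 = 74.9 lb·ft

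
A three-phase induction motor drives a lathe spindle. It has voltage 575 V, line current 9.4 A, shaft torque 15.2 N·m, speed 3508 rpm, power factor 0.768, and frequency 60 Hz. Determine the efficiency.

ω = 2π × 3508/60 = 367.4 rad/s; P_out = τω = 15.2 × 367.4 = 5584 W
P_in = √3·V_L·I_L·cosφ = 1.732 × 575 × 9.4 × 0.768 = 7190 W
η = P_out / P_in = 5584 / 7190 = 0.777 = 77.7%

77.7 %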